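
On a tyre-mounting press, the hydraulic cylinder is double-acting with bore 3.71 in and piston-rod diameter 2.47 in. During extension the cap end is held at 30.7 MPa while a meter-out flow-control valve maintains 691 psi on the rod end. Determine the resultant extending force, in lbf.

F ≈ 44000 lbf

Cap-side area A_cap = π/4 × (3.71 in)² = 10.81 in^2
Rod-side annular area A_ann = π/4 × (3.71² − 2.47²) = 6.019 in^2
Net thrust = P_cap·A_cap − P_rod·A_ann = 48130 lbf − 4159 lbf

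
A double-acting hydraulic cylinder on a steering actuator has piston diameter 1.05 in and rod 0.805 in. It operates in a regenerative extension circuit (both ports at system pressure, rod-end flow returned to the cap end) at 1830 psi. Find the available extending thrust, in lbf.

F ≈ 931 lbf

With equal pressure on both faces, forces on the annular region cancel; the net push is pressure × rod cross-section.
Rod cross-section A_rod = π/4 × (0.805 in)² = 0.5090 in^2
F = P × A_rod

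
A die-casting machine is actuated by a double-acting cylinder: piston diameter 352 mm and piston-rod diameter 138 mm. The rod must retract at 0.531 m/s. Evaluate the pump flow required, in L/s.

Q ≈ 43.7 L/s

Rod-side annular area A_ann = π/4 × (352² − 138²) = 82360 mm^2
Q = A × v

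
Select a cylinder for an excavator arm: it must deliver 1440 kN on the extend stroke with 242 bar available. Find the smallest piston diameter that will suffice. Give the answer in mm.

Extension force acts on the full piston face: F = P × (π/4)D².
D = √(4F / (πP)) = √(4 × 1440 kN / (π × 242 bar))

D ≈ 275 mm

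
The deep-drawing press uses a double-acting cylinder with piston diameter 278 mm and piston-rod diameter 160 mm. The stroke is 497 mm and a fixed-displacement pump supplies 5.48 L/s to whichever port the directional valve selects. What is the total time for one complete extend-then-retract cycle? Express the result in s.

Cap-side area A_cap = π/4 × (278 mm)² = 60700 mm^2
Rod-side annular area A_ann = π/4 × (278² − 160²) = 40590 mm^2
t_ext = A_cap·L/Q = 5.505 s
t_ret = A_ann·L/Q = 3.681 s
t_cycle = t_ext + t_ret

t ≈ 9.19 s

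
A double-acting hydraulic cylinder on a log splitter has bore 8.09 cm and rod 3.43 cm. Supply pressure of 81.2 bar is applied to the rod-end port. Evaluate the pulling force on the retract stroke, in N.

Rod-side annular area A_ann = π/4 × (8.09² − 3.43²) = 42.16 cm^2
On retraction the pressure acts on the annular area (bore minus rod).
F = P × A_ann

F ≈ 34200 N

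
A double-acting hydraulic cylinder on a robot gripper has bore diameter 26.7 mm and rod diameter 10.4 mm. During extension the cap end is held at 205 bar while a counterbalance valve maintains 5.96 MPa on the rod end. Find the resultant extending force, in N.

Cap-side area A_cap = π/4 × (26.7 mm)² = 559.9 mm^2
Rod-side annular area A_ann = π/4 × (26.7² − 10.4²) = 475.0 mm^2
Net thrust = P_cap·A_cap − P_rod·A_ann = 11480 N − 2831 N

F ≈ 8650 N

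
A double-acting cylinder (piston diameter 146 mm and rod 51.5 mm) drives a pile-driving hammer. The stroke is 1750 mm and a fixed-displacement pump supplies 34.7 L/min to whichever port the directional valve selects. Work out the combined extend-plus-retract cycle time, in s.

t ≈ 95.0 s

Cap-side area A_cap = π/4 × (146 mm)² = 16740 mm^2
Rod-side annular area A_ann = π/4 × (146² − 51.5²) = 14660 mm^2
t_ext = A_cap·L/Q = 50.66 s
t_ret = A_ann·L/Q = 44.36 s
t_cycle = t_ext + t_ret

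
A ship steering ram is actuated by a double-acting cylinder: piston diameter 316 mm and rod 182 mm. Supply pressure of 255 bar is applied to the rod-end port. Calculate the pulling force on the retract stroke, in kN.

F ≈ 1340 kN

Rod-side annular area A_ann = π/4 × (316² − 182²) = 52410 mm^2
On retraction the pressure acts on the annular area (bore minus rod).
F = P × A_ann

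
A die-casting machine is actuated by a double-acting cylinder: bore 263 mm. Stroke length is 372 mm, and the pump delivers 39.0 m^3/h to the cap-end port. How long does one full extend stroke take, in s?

t ≈ 1.87 s

Cap-side area A_cap = π/4 × (263 mm)² = 54330 mm^2
Swept volume V = A × L; t = V / Q = A·L / Q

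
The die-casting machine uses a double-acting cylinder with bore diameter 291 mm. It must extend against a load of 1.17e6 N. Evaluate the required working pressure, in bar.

P ≈ 176 bar

Cap-side area A_cap = π/4 × (291 mm)² = 66510 mm^2
P = F / A = 1.17e6 N / A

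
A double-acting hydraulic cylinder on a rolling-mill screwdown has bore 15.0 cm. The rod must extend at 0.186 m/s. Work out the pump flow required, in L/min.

Q ≈ 197 L/min

Cap-side area A_cap = π/4 × (15.0 cm)² = 176.7 cm^2
Q = A × v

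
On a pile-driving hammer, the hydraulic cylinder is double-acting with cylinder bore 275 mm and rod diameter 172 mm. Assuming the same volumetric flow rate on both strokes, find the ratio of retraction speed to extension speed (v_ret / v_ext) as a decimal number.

v_ret/v_ext ≈ 1.64

Cap-side area A_cap = π/4 × (275 mm)² = 59400 mm^2
Rod-side annular area A_ann = π/4 × (275² − 172²) = 36160 mm^2
For equal Q, v ∝ 1/A, so v_ret/v_ext = A_cap/A_ann.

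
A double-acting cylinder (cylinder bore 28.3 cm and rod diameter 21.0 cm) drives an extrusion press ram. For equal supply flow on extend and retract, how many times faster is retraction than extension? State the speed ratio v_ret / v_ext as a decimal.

v_ret/v_ext ≈ 2.23

Cap-side area A_cap = π/4 × (28.3 cm)² = 629.0 cm^2
Rod-side annular area A_ann = π/4 × (28.3² − 21.0²) = 282.7 cm^2
For equal Q, v ∝ 1/A, so v_ret/v_ext = A_cap/A_ann.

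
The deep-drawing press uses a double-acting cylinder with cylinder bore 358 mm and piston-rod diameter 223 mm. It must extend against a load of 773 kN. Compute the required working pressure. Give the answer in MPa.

P ≈ 7.68 MPa

Cap-side area A_cap = π/4 × (358 mm)² = 1.007e5 mm^2
P = F / A = 773 kN / A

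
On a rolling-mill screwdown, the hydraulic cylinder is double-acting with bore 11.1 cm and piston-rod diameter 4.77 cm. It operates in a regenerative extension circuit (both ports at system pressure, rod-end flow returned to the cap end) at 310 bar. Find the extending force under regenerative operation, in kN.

F ≈ 55.4 kN

With equal pressure on both faces, forces on the annular region cancel; the net push is pressure × rod cross-section.
Rod cross-section A_rod = π/4 × (4.77 cm)² = 17.87 cm^2
F = P × A_rod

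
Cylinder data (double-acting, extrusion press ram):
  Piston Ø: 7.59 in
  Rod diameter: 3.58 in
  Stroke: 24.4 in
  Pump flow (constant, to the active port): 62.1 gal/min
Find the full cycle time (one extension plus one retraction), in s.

t ≈ 8.21 s

Cap-side area A_cap = π/4 × (7.59 in)² = 45.25 in^2
Rod-side annular area A_ann = π/4 × (7.59² − 3.58²) = 35.18 in^2
t_ext = A_cap·L/Q = 4.618 s
t_ret = A_ann·L/Q = 3.590 s
t_cycle = t_ext + t_ret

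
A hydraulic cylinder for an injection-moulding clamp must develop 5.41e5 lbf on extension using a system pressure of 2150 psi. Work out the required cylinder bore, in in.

Extension force acts on the full piston face: F = P × (π/4)D².
D = √(4F / (πP)) = √(4 × 5.41e5 lbf / (π × 2150 psi))

D ≈ 17.9 in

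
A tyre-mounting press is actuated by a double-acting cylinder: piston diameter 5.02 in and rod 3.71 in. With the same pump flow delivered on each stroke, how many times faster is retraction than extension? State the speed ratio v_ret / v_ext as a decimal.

Cap-side area A_cap = π/4 × (5.02 in)² = 19.79 in^2
Rod-side annular area A_ann = π/4 × (5.02² − 3.71²) = 8.982 in^2
For equal Q, v ∝ 1/A, so v_ret/v_ext = A_cap/A_ann.

v_ret/v_ext ≈ 2.20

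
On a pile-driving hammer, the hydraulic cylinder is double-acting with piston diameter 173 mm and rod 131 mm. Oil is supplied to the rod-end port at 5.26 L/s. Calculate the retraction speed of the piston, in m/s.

v ≈ 0.525 m/s

Rod-side annular area A_ann = π/4 × (173² − 131²) = 10030 mm^2
Flow into the rod-end port fills the annular volume.
v = Q / A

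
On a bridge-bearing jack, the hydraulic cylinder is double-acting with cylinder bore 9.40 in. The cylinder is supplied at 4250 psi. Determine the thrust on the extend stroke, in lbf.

Cap-side area A_cap = π/4 × (9.40 in)² = 69.40 in^2
F = P × A_cap = 4250 psi × A_cap

F ≈ 2.95e5 lbf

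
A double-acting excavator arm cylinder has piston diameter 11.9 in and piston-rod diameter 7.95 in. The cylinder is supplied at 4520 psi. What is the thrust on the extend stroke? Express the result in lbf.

F ≈ 5.03e5 lbf

Cap-side area A_cap = π/4 × (11.9 in)² = 111.2 in^2
F = P × A_cap = 4520 psi × A_cap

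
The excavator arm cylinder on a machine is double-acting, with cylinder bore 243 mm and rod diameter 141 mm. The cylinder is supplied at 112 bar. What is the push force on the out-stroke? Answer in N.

Cap-side area A_cap = π/4 × (243 mm)² = 46380 mm^2
F = P × A_cap = 112 bar × A_cap

F ≈ 5.19e5 N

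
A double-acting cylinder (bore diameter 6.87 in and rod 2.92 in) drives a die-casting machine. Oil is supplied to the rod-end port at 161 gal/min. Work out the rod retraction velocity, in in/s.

Rod-side annular area A_ann = π/4 × (6.87² − 2.92²) = 30.37 in^2
Flow into the rod-end port fills the annular volume.
v = Q / A

v ≈ 20.4 in/s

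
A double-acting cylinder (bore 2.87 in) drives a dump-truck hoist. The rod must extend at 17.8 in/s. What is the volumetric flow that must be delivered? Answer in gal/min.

Q ≈ 29.9 gal/min

Cap-side area A_cap = π/4 × (2.87 in)² = 6.469 in^2
Q = A × v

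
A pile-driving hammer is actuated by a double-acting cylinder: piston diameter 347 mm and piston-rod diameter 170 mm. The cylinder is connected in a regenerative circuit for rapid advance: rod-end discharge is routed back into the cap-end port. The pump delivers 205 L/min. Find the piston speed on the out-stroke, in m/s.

In regeneration the rod-end outflow joins the pump flow into the cap end, so the net volume the pump must supply per unit advance equals the rod cross-section area.
Rod cross-section A_rod = π/4 × (170 mm)² = 22700 mm^2
v = Q_pump / A_rod

v ≈ 0.151 m/s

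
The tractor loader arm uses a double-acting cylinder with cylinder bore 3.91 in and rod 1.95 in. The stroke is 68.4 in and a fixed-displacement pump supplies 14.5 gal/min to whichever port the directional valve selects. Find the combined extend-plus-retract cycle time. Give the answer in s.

t ≈ 25.8 s

Cap-side area A_cap = π/4 × (3.91 in)² = 12.01 in^2
Rod-side annular area A_ann = π/4 × (3.91² − 1.95²) = 9.021 in^2
t_ext = A_cap·L/Q = 14.71 s
t_ret = A_ann·L/Q = 11.05 s
t_cycle = t_ext + t_ret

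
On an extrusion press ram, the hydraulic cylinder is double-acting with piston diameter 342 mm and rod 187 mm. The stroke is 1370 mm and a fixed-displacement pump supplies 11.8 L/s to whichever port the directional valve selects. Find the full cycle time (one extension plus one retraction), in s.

t ≈ 18.1 s

Cap-side area A_cap = π/4 × (342 mm)² = 91860 mm^2
Rod-side annular area A_ann = π/4 × (342² − 187²) = 64400 mm^2
t_ext = A_cap·L/Q = 10.67 s
t_ret = A_ann·L/Q = 7.477 s
t_cycle = t_ext + t_ret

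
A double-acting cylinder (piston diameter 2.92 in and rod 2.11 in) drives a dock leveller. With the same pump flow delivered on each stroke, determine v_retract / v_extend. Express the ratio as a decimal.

v_ret/v_ext ≈ 2.09

Cap-side area A_cap = π/4 × (2.92 in)² = 6.697 in^2
Rod-side annular area A_ann = π/4 × (2.92² − 2.11²) = 3.200 in^2
For equal Q, v ∝ 1/A, so v_ret/v_ext = A_cap/A_ann.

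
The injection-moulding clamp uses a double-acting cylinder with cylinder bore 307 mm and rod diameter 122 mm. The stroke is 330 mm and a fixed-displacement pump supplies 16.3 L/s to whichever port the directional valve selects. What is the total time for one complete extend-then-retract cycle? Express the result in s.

t ≈ 2.76 s

Cap-side area A_cap = π/4 × (307 mm)² = 74020 mm^2
Rod-side annular area A_ann = π/4 × (307² − 122²) = 62330 mm^2
t_ext = A_cap·L/Q = 1.499 s
t_ret = A_ann·L/Q = 1.262 s
t_cycle = t_ext + t_ret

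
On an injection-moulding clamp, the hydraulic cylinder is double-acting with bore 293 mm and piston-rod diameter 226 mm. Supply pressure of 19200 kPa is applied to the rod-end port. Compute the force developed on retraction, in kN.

Rod-side annular area A_ann = π/4 × (293² − 226²) = 27310 mm^2
On retraction the pressure acts on the annular area (bore minus rod).
F = P × A_ann

F ≈ 524 kN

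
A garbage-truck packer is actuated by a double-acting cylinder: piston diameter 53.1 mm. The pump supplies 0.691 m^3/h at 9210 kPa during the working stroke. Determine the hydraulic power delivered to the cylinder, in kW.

W ≈ 1.77 kW

Hydraulic power = P × Q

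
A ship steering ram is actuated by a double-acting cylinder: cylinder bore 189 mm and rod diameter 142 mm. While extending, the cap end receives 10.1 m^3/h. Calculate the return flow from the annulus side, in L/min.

Q_out ≈ 73.3 L/min

Cap-side area A_cap = π/4 × (189 mm)² = 28060 mm^2
Rod-side annular area A_ann = π/4 × (189² − 142²) = 12220 mm^2
Piston speed v = Q_in/A_cap; rod-end outflow Q_out = v × A_ann = Q_in × A_ann/A_cap.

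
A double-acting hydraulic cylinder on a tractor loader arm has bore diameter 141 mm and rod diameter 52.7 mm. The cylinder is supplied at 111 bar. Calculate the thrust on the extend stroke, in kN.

F ≈ 173 kN

Cap-side area A_cap = π/4 × (141 mm)² = 15610 mm^2
F = P × A_cap = 111 bar × A_cap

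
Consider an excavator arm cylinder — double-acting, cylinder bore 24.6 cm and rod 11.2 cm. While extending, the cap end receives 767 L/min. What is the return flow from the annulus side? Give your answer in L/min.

Q_out ≈ 608 L/min

Cap-side area A_cap = π/4 × (24.6 cm)² = 475.3 cm^2
Rod-side annular area A_ann = π/4 × (24.6² − 11.2²) = 376.8 cm^2
Piston speed v = Q_in/A_cap; rod-end outflow Q_out = v × A_ann = Q_in × A_ann/A_cap.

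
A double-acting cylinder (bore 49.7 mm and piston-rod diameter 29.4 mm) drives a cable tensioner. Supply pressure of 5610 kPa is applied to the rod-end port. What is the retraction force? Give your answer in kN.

Rod-side annular area A_ann = π/4 × (49.7² − 29.4²) = 1261 mm^2
On retraction the pressure acts on the annular area (bore minus rod).
F = P × A_ann

F ≈ 7.07 kN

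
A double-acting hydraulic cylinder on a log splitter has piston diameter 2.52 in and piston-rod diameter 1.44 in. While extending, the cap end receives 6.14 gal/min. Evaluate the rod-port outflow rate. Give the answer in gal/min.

Q_out ≈ 4.14 gal/min

Cap-side area A_cap = π/4 × (2.52 in)² = 4.988 in^2
Rod-side annular area A_ann = π/4 × (2.52² − 1.44²) = 3.359 in^2
Piston speed v = Q_in/A_cap; rod-end outflow Q_out = v × A_ann = Q_in × A_ann/A_cap.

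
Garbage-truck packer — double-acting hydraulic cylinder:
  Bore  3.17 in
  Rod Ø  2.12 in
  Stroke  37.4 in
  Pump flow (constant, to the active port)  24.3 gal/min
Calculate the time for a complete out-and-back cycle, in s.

Cap-side area A_cap = π/4 × (3.17 in)² = 7.892 in^2
Rod-side annular area A_ann = π/4 × (3.17² − 2.12²) = 4.362 in^2
t_ext = A_cap·L/Q = 3.155 s
t_ret = A_ann·L/Q = 1.744 s
t_cycle = t_ext + t_ret

t ≈ 4.90 s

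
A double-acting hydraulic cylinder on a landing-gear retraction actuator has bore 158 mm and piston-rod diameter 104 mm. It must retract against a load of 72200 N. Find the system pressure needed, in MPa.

Rod-side annular area A_ann = π/4 × (158² − 104²) = 11110 mm^2
Retraction: pressure acts on the annular area.
P = F / A = 72200 N / A

P ≈ 6.50 MPa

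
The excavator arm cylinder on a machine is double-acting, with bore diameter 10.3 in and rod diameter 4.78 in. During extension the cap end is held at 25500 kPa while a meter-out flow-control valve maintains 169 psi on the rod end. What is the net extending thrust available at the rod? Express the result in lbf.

Cap-side area A_cap = π/4 × (10.3 in)² = 83.32 in^2
Rod-side annular area A_ann = π/4 × (10.3² − 4.78²) = 65.38 in^2
Net thrust = P_cap·A_cap − P_rod·A_ann = 3.082e5 lbf − 11050 lbf

F ≈ 2.97e5 lbf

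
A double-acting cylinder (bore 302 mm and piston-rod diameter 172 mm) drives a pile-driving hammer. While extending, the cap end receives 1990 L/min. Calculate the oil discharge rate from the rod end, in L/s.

Cap-side area A_cap = π/4 × (302 mm)² = 71630 mm^2
Rod-side annular area A_ann = π/4 × (302² − 172²) = 48400 mm^2
Piston speed v = Q_in/A_cap; rod-end outflow Q_out = v × A_ann = Q_in × A_ann/A_cap.

Q_out ≈ 22.4 L/s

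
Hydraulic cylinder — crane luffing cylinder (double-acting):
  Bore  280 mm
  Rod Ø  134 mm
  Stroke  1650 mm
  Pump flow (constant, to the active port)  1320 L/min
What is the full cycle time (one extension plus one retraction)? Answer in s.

Cap-side area A_cap = π/4 × (280 mm)² = 61580 mm^2
Rod-side annular area A_ann = π/4 × (280² − 134²) = 47470 mm^2
t_ext = A_cap·L/Q = 4.618 s
t_ret = A_ann·L/Q = 3.560 s
t_cycle = t_ext + t_ret

t ≈ 8.18 s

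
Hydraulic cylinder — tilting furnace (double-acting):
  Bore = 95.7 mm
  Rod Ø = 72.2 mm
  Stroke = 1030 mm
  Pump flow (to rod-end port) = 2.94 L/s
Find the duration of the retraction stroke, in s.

Rod-side annular area A_ann = π/4 × (95.7² − 72.2²) = 3099 mm^2
Swept volume V = A × L; t = V / Q = A·L / Q

t ≈ 1.09 s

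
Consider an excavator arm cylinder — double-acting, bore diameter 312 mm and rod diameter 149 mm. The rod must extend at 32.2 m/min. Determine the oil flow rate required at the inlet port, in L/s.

Q ≈ 41.0 L/s

Cap-side area A_cap = π/4 × (312 mm)² = 76450 mm^2
Q = A × v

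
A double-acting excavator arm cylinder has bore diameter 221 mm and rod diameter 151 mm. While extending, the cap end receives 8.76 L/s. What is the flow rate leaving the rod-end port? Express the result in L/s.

Q_out ≈ 4.67 L/s

Cap-side area A_cap = π/4 × (221 mm)² = 38360 mm^2
Rod-side annular area A_ann = π/4 × (221² − 151²) = 20450 mm^2
Piston speed v = Q_in/A_cap; rod-end outflow Q_out = v × A_ann = Q_in × A_ann/A_cap.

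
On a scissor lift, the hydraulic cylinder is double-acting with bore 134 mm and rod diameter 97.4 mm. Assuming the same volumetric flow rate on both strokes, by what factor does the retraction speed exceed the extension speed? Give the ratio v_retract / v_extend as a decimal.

v_ret/v_ext ≈ 2.12

Cap-side area A_cap = π/4 × (134 mm)² = 14100 mm^2
Rod-side annular area A_ann = π/4 × (134² − 97.4²) = 6652 mm^2
For equal Q, v ∝ 1/A, so v_ret/v_ext = A_cap/A_ann.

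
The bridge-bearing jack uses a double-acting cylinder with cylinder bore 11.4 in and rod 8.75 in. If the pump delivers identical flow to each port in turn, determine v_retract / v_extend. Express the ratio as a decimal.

v_ret/v_ext ≈ 2.43

Cap-side area A_cap = π/4 × (11.4 in)² = 102.1 in^2
Rod-side annular area A_ann = π/4 × (11.4² − 8.75²) = 41.94 in^2
For equal Q, v ∝ 1/A, so v_ret/v_ext = A_cap/A_ann.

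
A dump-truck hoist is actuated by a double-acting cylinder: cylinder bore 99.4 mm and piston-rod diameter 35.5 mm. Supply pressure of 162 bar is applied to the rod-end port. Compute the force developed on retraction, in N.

F ≈ 1.10e5 N

Rod-side annular area A_ann = π/4 × (99.4² − 35.5²) = 6770 mm^2
On retraction the pressure acts on the annular area (bore minus rod).
F = P × A_ann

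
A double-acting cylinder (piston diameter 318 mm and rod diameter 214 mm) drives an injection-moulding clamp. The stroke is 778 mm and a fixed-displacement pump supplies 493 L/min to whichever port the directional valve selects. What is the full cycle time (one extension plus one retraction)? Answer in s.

Cap-side area A_cap = π/4 × (318 mm)² = 79420 mm^2
Rod-side annular area A_ann = π/4 × (318² − 214²) = 43450 mm^2
t_ext = A_cap·L/Q = 7.520 s
t_ret = A_ann·L/Q = 4.115 s
t_cycle = t_ext + t_ret

t ≈ 11.6 s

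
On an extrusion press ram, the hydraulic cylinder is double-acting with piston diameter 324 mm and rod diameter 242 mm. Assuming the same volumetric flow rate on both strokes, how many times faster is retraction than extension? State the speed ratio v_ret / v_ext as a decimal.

Cap-side area A_cap = π/4 × (324 mm)² = 82450 mm^2
Rod-side annular area A_ann = π/4 × (324² − 242²) = 36450 mm^2
For equal Q, v ∝ 1/A, so v_ret/v_ext = A_cap/A_ann.

v_ret/v_ext ≈ 2.26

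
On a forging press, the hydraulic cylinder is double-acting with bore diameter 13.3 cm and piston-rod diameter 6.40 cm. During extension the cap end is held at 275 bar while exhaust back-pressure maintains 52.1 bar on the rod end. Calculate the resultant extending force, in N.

Cap-side area A_cap = π/4 × (13.3 cm)² = 138.9 cm^2
Rod-side annular area A_ann = π/4 × (13.3² − 6.40²) = 106.8 cm^2
Net thrust = P_cap·A_cap − P_rod·A_ann = 3.821e5 N − 55620 N

F ≈ 3.26e5 N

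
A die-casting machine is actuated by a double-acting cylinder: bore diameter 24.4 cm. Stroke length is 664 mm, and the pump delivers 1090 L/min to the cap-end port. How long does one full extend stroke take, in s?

t ≈ 1.71 s

Cap-side area A_cap = π/4 × (24.4 cm)² = 467.6 cm^2
Swept volume V = A × L; t = V / Q = A·L / Q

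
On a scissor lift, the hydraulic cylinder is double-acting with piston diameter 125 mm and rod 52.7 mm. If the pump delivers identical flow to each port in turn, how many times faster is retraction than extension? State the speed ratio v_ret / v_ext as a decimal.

v_ret/v_ext ≈ 1.22

Cap-side area A_cap = π/4 × (125 mm)² = 12270 mm^2
Rod-side annular area A_ann = π/4 × (125² − 52.7²) = 10090 mm^2
For equal Q, v ∝ 1/A, so v_ret/v_ext = A_cap/A_ann.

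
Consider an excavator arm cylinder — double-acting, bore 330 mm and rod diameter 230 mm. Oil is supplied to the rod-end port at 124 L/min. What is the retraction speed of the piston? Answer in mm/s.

v ≈ 47.0 mm/s

Rod-side annular area A_ann = π/4 × (330² − 230²) = 43980 mm^2
Flow into the rod-end port fills the annular volume.
v = Q / A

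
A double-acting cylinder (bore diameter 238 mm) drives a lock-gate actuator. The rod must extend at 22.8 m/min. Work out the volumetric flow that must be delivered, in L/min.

Q ≈ 1010 L/min

Cap-side area A_cap = π/4 × (238 mm)² = 44490 mm^2
Q = A × v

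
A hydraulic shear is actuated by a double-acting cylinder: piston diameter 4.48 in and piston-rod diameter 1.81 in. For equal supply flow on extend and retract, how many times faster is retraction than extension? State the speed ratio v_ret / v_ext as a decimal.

Cap-side area A_cap = π/4 × (4.48 in)² = 15.76 in^2
Rod-side annular area A_ann = π/4 × (4.48² − 1.81²) = 13.19 in^2
For equal Q, v ∝ 1/A, so v_ret/v_ext = A_cap/A_ann.

v_ret/v_ext ≈ 1.20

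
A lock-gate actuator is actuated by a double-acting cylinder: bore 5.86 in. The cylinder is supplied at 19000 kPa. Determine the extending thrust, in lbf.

F ≈ 74300 lbf

Cap-side area A_cap = π/4 × (5.86 in)² = 26.97 in^2
F = P × A_cap = 19000 kPa × A_cap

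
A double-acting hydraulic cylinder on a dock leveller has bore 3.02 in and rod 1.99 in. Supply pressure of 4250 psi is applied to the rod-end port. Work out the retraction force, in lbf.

F ≈ 17200 lbf

Rod-side annular area A_ann = π/4 × (3.02² − 1.99²) = 4.053 in^2
On retraction the pressure acts on the annular area (bore minus rod).
F = P × A_ann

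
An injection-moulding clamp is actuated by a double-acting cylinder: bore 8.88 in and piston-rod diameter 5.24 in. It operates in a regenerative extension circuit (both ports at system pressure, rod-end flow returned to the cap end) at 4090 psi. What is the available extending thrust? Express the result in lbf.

With equal pressure on both faces, forces on the annular region cancel; the net push is pressure × rod cross-section.
Rod cross-section A_rod = π/4 × (5.24 in)² = 21.57 in^2
F = P × A_rod

F ≈ 88200 lbf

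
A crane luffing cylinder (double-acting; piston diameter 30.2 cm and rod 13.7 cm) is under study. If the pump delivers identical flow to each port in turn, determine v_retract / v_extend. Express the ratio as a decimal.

Cap-side area A_cap = π/4 × (30.2 cm)² = 716.3 cm^2
Rod-side annular area A_ann = π/4 × (30.2² − 13.7²) = 568.9 cm^2
For equal Q, v ∝ 1/A, so v_ret/v_ext = A_cap/A_ann.

v_ret/v_ext ≈ 1.26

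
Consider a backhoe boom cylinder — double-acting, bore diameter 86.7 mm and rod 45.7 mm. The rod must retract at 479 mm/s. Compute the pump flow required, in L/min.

Q ≈ 123 L/min

Rod-side annular area A_ann = π/4 × (86.7² − 45.7²) = 4263 mm^2
Q = A × v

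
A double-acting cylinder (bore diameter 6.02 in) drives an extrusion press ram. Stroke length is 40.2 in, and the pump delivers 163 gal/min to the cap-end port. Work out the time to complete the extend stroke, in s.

Cap-side area A_cap = π/4 × (6.02 in)² = 28.46 in^2
Swept volume V = A × L; t = V / Q = A·L / Q

t ≈ 1.82 s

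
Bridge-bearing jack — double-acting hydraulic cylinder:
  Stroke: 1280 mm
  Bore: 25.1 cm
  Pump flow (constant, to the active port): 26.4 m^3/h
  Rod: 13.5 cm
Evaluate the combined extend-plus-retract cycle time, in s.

t ≈ 14.8 s

Cap-side area A_cap = π/4 × (25.1 cm)² = 494.8 cm^2
Rod-side annular area A_ann = π/4 × (25.1² − 13.5²) = 351.7 cm^2
t_ext = A_cap·L/Q = 8.637 s
t_ret = A_ann·L/Q = 6.138 s
t_cycle = t_ext + t_ret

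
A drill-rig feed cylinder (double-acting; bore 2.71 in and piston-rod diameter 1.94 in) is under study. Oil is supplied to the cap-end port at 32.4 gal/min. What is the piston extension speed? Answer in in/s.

v ≈ 21.6 in/s

Cap-side area A_cap = π/4 × (2.71 in)² = 5.768 in^2
v = Q / A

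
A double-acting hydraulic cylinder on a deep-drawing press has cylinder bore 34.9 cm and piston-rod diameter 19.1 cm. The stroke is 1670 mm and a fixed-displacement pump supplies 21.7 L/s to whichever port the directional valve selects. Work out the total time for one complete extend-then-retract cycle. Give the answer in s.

Cap-side area A_cap = π/4 × (34.9 cm)² = 956.6 cm^2
Rod-side annular area A_ann = π/4 × (34.9² − 19.1²) = 670.1 cm^2
t_ext = A_cap·L/Q = 7.362 s
t_ret = A_ann·L/Q = 5.157 s
t_cycle = t_ext + t_ret

t ≈ 12.5 s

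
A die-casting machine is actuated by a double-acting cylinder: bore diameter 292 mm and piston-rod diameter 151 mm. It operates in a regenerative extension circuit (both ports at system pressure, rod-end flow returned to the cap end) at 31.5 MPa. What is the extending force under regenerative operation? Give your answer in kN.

With equal pressure on both faces, forces on the annular region cancel; the net push is pressure × rod cross-section.
Rod cross-section A_rod = π/4 × (151 mm)² = 17910 mm^2
F = P × A_rod

F ≈ 564 kN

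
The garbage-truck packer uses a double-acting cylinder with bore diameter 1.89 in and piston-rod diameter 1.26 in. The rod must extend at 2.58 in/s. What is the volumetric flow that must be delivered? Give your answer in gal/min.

Q ≈ 1.88 gal/min

Cap-side area A_cap = π/4 × (1.89 in)² = 2.806 in^2
Q = A × v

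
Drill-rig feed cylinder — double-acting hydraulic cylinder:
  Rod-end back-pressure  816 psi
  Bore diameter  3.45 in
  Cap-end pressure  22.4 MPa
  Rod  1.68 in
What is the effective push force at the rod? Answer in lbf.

F ≈ 24600 lbf

Cap-side area A_cap = π/4 × (3.45 in)² = 9.348 in^2
Rod-side annular area A_ann = π/4 × (3.45² − 1.68²) = 7.131 in^2
Net thrust = P_cap·A_cap − P_rod·A_ann = 30370 lbf − 5819 lbf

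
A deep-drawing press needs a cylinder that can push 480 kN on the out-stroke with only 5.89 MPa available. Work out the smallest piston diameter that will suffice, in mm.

D ≈ 322 mm

Extension force acts on the full piston face: F = P × (π/4)D².
D = √(4F / (πP)) = √(4 × 480 kN / (π × 5.89 MPa))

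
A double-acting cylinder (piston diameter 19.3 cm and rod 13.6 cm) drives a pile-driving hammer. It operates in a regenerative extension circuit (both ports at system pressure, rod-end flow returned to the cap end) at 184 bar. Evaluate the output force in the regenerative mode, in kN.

With equal pressure on both faces, forces on the annular region cancel; the net push is pressure × rod cross-section.
Rod cross-section A_rod = π/4 × (13.6 cm)² = 145.3 cm^2
F = P × A_rod

F ≈ 267 kN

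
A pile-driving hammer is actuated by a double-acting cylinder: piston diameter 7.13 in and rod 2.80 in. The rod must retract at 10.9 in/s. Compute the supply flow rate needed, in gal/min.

Rod-side annular area A_ann = π/4 × (7.13² − 2.80²) = 33.77 in^2
Q = A × v

Q ≈ 95.6 gal/min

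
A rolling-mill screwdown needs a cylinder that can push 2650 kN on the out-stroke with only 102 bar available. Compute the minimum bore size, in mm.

Extension force acts on the full piston face: F = P × (π/4)D².
D = √(4F / (πP)) = √(4 × 2650 kN / (π × 102 bar))

D ≈ 575 mm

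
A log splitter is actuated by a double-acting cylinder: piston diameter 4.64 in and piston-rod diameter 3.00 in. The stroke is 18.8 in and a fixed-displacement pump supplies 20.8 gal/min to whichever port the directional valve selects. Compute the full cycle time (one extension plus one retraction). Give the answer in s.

Cap-side area A_cap = π/4 × (4.64 in)² = 16.91 in^2
Rod-side annular area A_ann = π/4 × (4.64² − 3.00²) = 9.841 in^2
t_ext = A_cap·L/Q = 3.970 s
t_ret = A_ann·L/Q = 2.310 s
t_cycle = t_ext + t_ret

t ≈ 6.28 s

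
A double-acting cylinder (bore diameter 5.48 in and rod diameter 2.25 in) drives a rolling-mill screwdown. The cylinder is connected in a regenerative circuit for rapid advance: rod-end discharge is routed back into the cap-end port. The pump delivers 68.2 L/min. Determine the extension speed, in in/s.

v ≈ 17.4 in/s

In regeneration the rod-end outflow joins the pump flow into the cap end, so the net volume the pump must supply per unit advance equals the rod cross-section area.
Rod cross-section A_rod = π/4 × (2.25 in)² = 3.976 in^2
v = Q_pump / A_rod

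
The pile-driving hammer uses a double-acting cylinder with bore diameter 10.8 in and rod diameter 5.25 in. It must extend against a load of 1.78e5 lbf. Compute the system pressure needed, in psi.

Cap-side area A_cap = π/4 × (10.8 in)² = 91.61 in^2
P = F / A = 1.78e5 lbf / A

P ≈ 1940 psi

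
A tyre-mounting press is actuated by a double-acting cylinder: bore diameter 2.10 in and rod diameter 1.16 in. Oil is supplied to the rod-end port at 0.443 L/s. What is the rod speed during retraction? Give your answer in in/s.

v ≈ 11.2 in/s

Rod-side annular area A_ann = π/4 × (2.10² − 1.16²) = 2.407 in^2
Flow into the rod-end port fills the annular volume.
v = Q / A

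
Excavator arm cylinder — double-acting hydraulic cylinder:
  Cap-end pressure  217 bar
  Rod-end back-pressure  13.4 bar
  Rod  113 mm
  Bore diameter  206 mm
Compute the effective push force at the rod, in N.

Cap-side area A_cap = π/4 × (206 mm)² = 33330 mm^2
Rod-side annular area A_ann = π/4 × (206² − 113²) = 23300 mm^2
Net thrust = P_cap·A_cap − P_rod·A_ann = 7.232e5 N − 31220 N

F ≈ 6.92e5 N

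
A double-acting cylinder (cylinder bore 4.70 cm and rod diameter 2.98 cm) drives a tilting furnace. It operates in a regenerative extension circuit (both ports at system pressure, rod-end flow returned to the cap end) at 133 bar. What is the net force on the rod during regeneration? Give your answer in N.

With equal pressure on both faces, forces on the annular region cancel; the net push is pressure × rod cross-section.
Rod cross-section A_rod = π/4 × (2.98 cm)² = 6.975 cm^2
F = P × A_rod

F ≈ 9280 N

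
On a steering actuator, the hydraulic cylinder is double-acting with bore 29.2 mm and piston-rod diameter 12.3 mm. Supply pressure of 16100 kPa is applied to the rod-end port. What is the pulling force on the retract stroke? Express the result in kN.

Rod-side annular area A_ann = π/4 × (29.2² − 12.3²) = 550.8 mm^2
On retraction the pressure acts on the annular area (bore minus rod).
F = P × A_ann

F ≈ 8.87 kN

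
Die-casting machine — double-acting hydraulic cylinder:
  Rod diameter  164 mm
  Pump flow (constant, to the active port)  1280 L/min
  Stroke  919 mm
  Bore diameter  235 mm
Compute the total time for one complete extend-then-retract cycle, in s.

Cap-side area A_cap = π/4 × (235 mm)² = 43370 mm^2
Rod-side annular area A_ann = π/4 × (235² − 164²) = 22250 mm^2
t_ext = A_cap·L/Q = 1.868 s
t_ret = A_ann·L/Q = 0.9585 s
t_cycle = t_ext + t_ret

t ≈ 2.83 s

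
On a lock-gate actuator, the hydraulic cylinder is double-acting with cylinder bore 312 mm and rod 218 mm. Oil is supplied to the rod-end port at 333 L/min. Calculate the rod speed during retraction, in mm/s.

v ≈ 142 mm/s

Rod-side annular area A_ann = π/4 × (312² − 218²) = 39130 mm^2
Flow into the rod-end port fills the annular volume.
v = Q / A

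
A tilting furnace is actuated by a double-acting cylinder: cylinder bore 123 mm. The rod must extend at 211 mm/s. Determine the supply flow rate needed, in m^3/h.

Q ≈ 9.03 m^3/h

Cap-side area A_cap = π/4 × (123 mm)² = 11880 mm^2
Q = A × v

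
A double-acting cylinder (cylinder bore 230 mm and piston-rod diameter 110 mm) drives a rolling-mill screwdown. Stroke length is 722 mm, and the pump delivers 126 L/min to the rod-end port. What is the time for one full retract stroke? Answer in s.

Rod-side annular area A_ann = π/4 × (230² − 110²) = 32040 mm^2
Swept volume V = A × L; t = V / Q = A·L / Q

t ≈ 11.0 s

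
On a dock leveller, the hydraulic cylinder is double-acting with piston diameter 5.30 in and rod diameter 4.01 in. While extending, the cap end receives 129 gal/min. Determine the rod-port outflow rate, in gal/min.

Cap-side area A_cap = π/4 × (5.30 in)² = 22.06 in^2
Rod-side annular area A_ann = π/4 × (5.30² − 4.01²) = 9.433 in^2
Piston speed v = Q_in/A_cap; rod-end outflow Q_out = v × A_ann = Q_in × A_ann/A_cap.

Q_out ≈ 55.2 gal/min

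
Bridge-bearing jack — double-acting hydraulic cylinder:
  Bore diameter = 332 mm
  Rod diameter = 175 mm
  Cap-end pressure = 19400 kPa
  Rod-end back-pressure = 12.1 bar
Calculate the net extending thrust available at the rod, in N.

F ≈ 1.60e6 N

Cap-side area A_cap = π/4 × (332 mm)² = 86570 mm^2
Rod-side annular area A_ann = π/4 × (332² − 175²) = 62520 mm^2
Net thrust = P_cap·A_cap − P_rod·A_ann = 1.679e6 N − 75650 N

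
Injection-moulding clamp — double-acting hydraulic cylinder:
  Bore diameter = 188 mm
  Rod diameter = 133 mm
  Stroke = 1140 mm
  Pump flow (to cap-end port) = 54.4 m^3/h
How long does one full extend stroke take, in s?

t ≈ 2.09 s

Cap-side area A_cap = π/4 × (188 mm)² = 27760 mm^2
Swept volume V = A × L; t = V / Q = A·L / Q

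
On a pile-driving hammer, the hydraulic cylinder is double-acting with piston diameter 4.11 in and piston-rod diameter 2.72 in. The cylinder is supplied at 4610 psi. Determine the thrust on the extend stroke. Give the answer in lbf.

F ≈ 61200 lbf

Cap-side area A_cap = π/4 × (4.11 in)² = 13.27 in^2
F = P × A_cap = 4610 psi × A_cap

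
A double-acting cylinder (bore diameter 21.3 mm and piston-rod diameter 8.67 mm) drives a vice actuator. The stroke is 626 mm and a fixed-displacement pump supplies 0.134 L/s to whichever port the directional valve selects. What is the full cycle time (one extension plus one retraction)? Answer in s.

t ≈ 3.05 s

Cap-side area A_cap = π/4 × (21.3 mm)² = 356.3 mm^2
Rod-side annular area A_ann = π/4 × (21.3² − 8.67²) = 297.3 mm^2
t_ext = A_cap·L/Q = 1.665 s
t_ret = A_ann·L/Q = 1.389 s
t_cycle = t_ext + t_ret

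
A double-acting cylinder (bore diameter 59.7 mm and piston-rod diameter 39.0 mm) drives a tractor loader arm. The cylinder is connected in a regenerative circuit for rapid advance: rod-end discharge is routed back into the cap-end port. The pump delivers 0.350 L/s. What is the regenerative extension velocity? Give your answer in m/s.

In regeneration the rod-end outflow joins the pump flow into the cap end, so the net volume the pump must supply per unit advance equals the rod cross-section area.
Rod cross-section A_rod = π/4 × (39.0 mm)² = 1195 mm^2
v = Q_pump / A_rod

v ≈ 0.293 m/s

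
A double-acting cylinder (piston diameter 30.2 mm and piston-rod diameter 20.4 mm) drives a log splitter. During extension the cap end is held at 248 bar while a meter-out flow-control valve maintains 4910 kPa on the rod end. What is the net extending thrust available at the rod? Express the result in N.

Cap-side area A_cap = π/4 × (30.2 mm)² = 716.3 mm^2
Rod-side annular area A_ann = π/4 × (30.2² − 20.4²) = 389.5 mm^2
Net thrust = P_cap·A_cap − P_rod·A_ann = 17760 N − 1912 N

F ≈ 15900 N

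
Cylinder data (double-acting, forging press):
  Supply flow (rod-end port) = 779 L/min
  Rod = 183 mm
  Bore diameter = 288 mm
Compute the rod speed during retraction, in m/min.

Rod-side annular area A_ann = π/4 × (288² − 183²) = 38840 mm^2
Flow into the rod-end port fills the annular volume.
v = Q / A

v ≈ 20.1 m/min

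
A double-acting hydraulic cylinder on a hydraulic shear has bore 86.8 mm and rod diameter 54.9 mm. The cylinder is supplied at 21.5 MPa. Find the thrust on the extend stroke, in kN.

Cap-side area A_cap = π/4 × (86.8 mm)² = 5917 mm^2
F = P × A_cap = 21.5 MPa × A_cap

F ≈ 127 kN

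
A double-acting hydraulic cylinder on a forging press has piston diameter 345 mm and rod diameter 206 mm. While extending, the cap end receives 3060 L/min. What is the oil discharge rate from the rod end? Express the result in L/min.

Q_out ≈ 1970 L/min

Cap-side area A_cap = π/4 × (345 mm)² = 93480 mm^2
Rod-side annular area A_ann = π/4 × (345² − 206²) = 60150 mm^2
Piston speed v = Q_in/A_cap; rod-end outflow Q_out = v × A_ann = Q_in × A_ann/A_cap.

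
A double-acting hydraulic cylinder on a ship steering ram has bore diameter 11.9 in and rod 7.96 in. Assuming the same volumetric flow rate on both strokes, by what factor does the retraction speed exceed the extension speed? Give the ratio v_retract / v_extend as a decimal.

v_ret/v_ext ≈ 1.81

Cap-side area A_cap = π/4 × (11.9 in)² = 111.2 in^2
Rod-side annular area A_ann = π/4 × (11.9² − 7.96²) = 61.46 in^2
For equal Q, v ∝ 1/A, so v_ret/v_ext = A_cap/A_ann.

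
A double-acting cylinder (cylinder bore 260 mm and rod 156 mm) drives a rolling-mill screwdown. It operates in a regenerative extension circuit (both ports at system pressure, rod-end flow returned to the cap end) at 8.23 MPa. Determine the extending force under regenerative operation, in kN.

F ≈ 157 kN

With equal pressure on both faces, forces on the annular region cancel; the net push is pressure × rod cross-section.
Rod cross-section A_rod = π/4 × (156 mm)² = 19110 mm^2
F = P × A_rod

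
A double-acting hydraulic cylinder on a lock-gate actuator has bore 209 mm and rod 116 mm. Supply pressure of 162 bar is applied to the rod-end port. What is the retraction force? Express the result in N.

F ≈ 3.85e5 N

Rod-side annular area A_ann = π/4 × (209² − 116²) = 23740 mm^2
On retraction the pressure acts on the annular area (bore minus rod).
F = P × A_ann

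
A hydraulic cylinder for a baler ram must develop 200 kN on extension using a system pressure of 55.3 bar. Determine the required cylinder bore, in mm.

D ≈ 215 mm

Extension force acts on the full piston face: F = P × (π/4)D².
D = √(4F / (πP)) = √(4 × 200 kN / (π × 55.3 bar))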